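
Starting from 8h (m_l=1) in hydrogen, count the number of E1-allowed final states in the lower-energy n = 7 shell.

E1 requires Δl = ±1, so l_f ∈ {4, 6}; with 0 ≤ l_f ≤ n_f−1 = 6, the allowed l_f values are {4, 6}.
For l_f = 4: m_f ∈ {m_i−1, m_i, m_i+1} ∩ [−4, 4] = {0, 1, 2} → 3 states.
For l_f = 6: m_f ∈ {m_i−1, m_i, m_i+1} ∩ [−6, 6] = {0, 1, 2} → 3 states.
Total: 6.

6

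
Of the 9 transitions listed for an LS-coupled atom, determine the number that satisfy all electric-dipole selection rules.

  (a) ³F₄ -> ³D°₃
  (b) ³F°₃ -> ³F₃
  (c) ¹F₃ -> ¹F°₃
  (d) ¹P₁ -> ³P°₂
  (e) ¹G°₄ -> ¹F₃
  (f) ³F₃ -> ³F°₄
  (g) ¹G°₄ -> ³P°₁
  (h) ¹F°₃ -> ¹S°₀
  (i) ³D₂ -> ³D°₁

6

(a) allowed
(b) allowed
(c) allowed
(d) forbidden (ΔS fails)
(e) allowed
(f) allowed
(g) forbidden (parity, ΔS, ΔL, ΔJ fail)
(h) forbidden (parity, ΔL, ΔJ fail)
(i) allowed
Total allowed: 6 of 9.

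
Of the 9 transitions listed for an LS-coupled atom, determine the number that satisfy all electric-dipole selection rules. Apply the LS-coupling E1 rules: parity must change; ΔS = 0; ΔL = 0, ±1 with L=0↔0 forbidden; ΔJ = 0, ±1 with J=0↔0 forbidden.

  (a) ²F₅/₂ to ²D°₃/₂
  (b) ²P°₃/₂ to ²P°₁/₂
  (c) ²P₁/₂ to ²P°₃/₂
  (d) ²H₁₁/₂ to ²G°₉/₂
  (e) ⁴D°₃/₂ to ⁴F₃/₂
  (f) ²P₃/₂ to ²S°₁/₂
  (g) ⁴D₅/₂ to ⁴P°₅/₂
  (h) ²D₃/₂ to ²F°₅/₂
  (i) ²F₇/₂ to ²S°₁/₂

7

(a) allowed
(b) forbidden (parity fails)
(c) allowed
(d) allowed
(e) allowed
(f) allowed
(g) allowed
(h) allowed
(i) forbidden (ΔL, ΔJ fail)
Total allowed: 7 of 9.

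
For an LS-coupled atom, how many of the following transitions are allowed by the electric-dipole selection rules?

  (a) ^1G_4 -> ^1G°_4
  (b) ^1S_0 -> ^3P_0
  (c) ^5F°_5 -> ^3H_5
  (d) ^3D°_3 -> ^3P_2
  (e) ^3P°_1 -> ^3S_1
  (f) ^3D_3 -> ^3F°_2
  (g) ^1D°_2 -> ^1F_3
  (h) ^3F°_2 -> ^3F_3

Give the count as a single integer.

(a) allowed
(b) forbidden (parity, ΔS, ΔJ fail)
(c) forbidden (ΔS, ΔL fail)
(d) allowed
(e) allowed
(f) allowed
(g) allowed
(h) allowed
Total allowed: 6 of 8.

6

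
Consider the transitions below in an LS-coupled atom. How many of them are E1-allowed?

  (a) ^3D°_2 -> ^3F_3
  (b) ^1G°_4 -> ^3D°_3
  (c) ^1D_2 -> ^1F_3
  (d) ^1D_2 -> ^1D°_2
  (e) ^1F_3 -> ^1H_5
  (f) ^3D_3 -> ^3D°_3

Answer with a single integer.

3

(a) allowed
(b) forbidden (parity, ΔS, ΔL fail)
(c) forbidden (parity fails)
(d) allowed
(e) forbidden (parity, ΔL, ΔJ fail)
(f) allowed
Total allowed: 3 of 6.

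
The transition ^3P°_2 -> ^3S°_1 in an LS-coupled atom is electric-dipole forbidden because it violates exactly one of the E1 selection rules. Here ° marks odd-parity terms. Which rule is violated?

Parity must change: odd → odd — ✗.
ΔS = 0: S: 1 → 1 — ✓.
ΔL = 0, ±1 (not L=0↔0): L: 1 → 0, ΔL = -1 — ✓.
ΔJ = 0, ±1 (not J=0↔0): J: 2 → 1, ΔJ = -1 — ✓.

parity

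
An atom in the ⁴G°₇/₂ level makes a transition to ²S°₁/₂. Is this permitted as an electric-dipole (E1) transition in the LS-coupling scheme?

Reading off the term symbols: S 3/2→1/2, L 4→0, J 7/2→1/2, parity odd→odd.
Parity must change: odd → odd — ✗.
ΔJ = 0, ±1 (not J=0↔0): J: 7/2 → 1/2, ΔJ = -3 — ✗.
ΔS = 0: S: 3/2 → 1/2 — ✗.
ΔL = 0, ±1 (not L=0↔0): L: 4 → 0, ΔL = -4 — ✗.
Rule(s) violated: parity, ΔS, ΔL, ΔJ.

forbidden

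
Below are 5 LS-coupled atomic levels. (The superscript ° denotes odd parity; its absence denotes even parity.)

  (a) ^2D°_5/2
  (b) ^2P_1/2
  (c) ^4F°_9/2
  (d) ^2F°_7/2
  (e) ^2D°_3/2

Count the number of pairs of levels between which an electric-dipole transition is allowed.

(a)–(b): forbidden (ΔJ).
(a)–(c): forbidden (parity, ΔS, ΔJ).
(a)–(d): forbidden (parity).
(a)–(e): forbidden (parity).
(b)–(c): forbidden (ΔS, ΔL, ΔJ).
(b)–(d): forbidden (ΔL, ΔJ).
(b)–(e): allowed.
(c)–(d): forbidden (parity, ΔS).
(c)–(e): forbidden (parity, ΔS, ΔJ).
(d)–(e): forbidden (parity, ΔJ).
Allowed pairs: 1 of 10.

1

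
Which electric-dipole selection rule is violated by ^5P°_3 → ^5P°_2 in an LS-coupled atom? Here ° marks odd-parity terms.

Reading off the term symbols: S 2→2, L 1→1, J 3→2, parity odd→odd.
Parity must change: odd → odd — fails.
ΔS = 0: S: 2 → 2 — passes.
ΔL = 0, ±1 (not L=0↔0): L: 1 → 1, ΔL = +0 — passes.
ΔJ = 0, ±1 (not J=0↔0): J: 3 → 2, ΔJ = -1 — passes.

parity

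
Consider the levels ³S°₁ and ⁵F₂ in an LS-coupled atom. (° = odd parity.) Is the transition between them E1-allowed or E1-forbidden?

Reading off the term symbols: S 1→2, L 0→3, J 1→2, parity odd→even.
ΔL = 0, ±1 (not L=0↔0): L: 0 → 3, ΔL = +3 — fails.
ΔS = 0: S: 1 → 2 — fails.
ΔJ = 0, ±1 (not J=0↔0): J: 1 → 2, ΔJ = +1 — passes.
Parity must change: odd → even — passes.
Rule(s) violated: ΔS, ΔL.

forbidden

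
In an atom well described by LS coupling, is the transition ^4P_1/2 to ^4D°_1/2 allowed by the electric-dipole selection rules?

Parity must change: even → odd — ✓.
ΔS = 0: S: 3/2 → 3/2 — ✓.
ΔL = 0, ±1 (not L=0↔0): L: 1 → 2, ΔL = +1 — ✓.
ΔJ = 0, ±1 (not J=0↔0): J: 1/2 → 1/2, ΔJ = +0 — ✓.
All four E1 rules are satisfied.

allowed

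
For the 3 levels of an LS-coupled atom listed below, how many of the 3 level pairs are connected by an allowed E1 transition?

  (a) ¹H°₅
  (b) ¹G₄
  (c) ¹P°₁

1

(a)–(b): allowed.
(a)–(c): forbidden (parity, ΔL, ΔJ).
(b)–(c): forbidden (ΔL, ΔJ).
Allowed pairs: 1 of 3.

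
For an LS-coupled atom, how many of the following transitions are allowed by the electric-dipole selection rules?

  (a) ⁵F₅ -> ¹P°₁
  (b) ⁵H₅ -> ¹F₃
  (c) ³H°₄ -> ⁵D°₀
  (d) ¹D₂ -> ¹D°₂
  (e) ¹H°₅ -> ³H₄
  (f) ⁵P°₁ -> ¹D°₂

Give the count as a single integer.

(a) forbidden (ΔS, ΔL, ΔJ fail)
(b) forbidden (parity, ΔS, ΔL, ΔJ fail)
(c) forbidden (parity, ΔS, ΔL, ΔJ fail)
(d) allowed
(e) forbidden (ΔS fails)
(f) forbidden (parity, ΔS fail)
Total allowed: 1 of 6.

1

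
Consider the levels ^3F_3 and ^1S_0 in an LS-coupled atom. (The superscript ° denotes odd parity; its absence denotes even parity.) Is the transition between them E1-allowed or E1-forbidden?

forbidden

Initial level: S=1, L=3, J=3, parity even. Final level: S=0, L=0, J=0, parity even.
Parity must change: even → even — fails.
ΔS = 0: S: 1 → 0 — fails.
ΔL = 0, ±1 (not L=0↔0): L: 3 → 0, ΔL = -3 — fails.
ΔJ = 0, ±1 (not J=0↔0): J: 3 → 0, ΔJ = -3 — fails.
Rule(s) violated: parity, ΔS, ΔL, ΔJ.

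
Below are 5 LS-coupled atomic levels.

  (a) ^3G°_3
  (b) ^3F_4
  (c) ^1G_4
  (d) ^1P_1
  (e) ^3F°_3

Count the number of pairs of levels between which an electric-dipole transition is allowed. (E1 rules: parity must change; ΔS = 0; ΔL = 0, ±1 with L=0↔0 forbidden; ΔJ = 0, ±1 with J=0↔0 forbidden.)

(a)–(b): allowed.
(a)–(c): forbidden (ΔS).
(a)–(d): forbidden (ΔS, ΔL, ΔJ).
(a)–(e): forbidden (parity).
(b)–(c): forbidden (parity, ΔS).
(b)–(d): forbidden (parity, ΔS, ΔL, ΔJ).
(b)–(e): allowed.
(c)–(d): forbidden (parity, ΔL, ΔJ).
(c)–(e): forbidden (ΔS).
(d)–(e): forbidden (ΔS, ΔL, ΔJ).
Allowed pairs: 2 of 10.

2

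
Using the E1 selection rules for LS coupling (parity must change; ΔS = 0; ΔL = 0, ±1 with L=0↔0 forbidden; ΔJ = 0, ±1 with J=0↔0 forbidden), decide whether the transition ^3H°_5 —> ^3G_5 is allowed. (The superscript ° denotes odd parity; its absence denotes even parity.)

Initial level: S=1, L=5, J=5, parity odd. Final level: S=1, L=4, J=5, parity even.
Parity must change: odd → even — passes.
ΔS = 0: S: 1 → 1 — passes.
ΔL = 0, ±1 (not L=0↔0): L: 5 → 4, ΔL = -1 — passes.
ΔJ = 0, ±1 (not J=0↔0): J: 5 → 5, ΔJ = +0 — passes.
All four E1 rules are satisfied.

allowed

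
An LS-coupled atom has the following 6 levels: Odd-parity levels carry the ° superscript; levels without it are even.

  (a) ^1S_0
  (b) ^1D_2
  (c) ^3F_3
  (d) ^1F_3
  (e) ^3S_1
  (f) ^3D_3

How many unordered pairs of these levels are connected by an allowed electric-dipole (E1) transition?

0

(a)–(b): forbidden (parity, ΔL, ΔJ).
(a)–(c): forbidden (parity, ΔS, ΔL, ΔJ).
(a)–(d): forbidden (parity, ΔL, ΔJ).
(a)–(e): forbidden (parity, ΔS, ΔL).
(a)–(f): forbidden (parity, ΔS, ΔL, ΔJ).
(b)–(c): forbidden (parity, ΔS).
(b)–(d): forbidden (parity).
(b)–(e): forbidden (parity, ΔS, ΔL).
(b)–(f): forbidden (parity, ΔS).
(c)–(d): forbidden (parity, ΔS).
(c)–(e): forbidden (parity, ΔL, ΔJ).
(c)–(f): forbidden (parity).
(d)–(e): forbidden (parity, ΔS, ΔL, ΔJ).
(d)–(f): forbidden (parity, ΔS).
(e)–(f): forbidden (parity, ΔL, ΔJ).
Allowed pairs: 0 of 15.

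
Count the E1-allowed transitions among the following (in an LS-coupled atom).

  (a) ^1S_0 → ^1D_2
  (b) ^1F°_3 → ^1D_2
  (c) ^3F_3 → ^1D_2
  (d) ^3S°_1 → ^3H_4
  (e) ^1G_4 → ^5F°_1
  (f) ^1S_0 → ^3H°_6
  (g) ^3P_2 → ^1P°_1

1

(a) forbidden (parity, ΔL, ΔJ fail)
(b) allowed
(c) forbidden (parity, ΔS fail)
(d) forbidden (ΔL, ΔJ fail)
(e) forbidden (ΔS, ΔJ fail)
(f) forbidden (ΔS, ΔL, ΔJ fail)
(g) forbidden (ΔS fails)
Total allowed: 1 of 7.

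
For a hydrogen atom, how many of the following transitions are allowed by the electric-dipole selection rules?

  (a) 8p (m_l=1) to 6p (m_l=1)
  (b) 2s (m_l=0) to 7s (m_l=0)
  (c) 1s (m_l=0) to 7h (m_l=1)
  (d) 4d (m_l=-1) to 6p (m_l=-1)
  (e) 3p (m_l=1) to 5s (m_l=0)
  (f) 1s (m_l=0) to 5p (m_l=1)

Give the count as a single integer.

3

(a) forbidden — Δl = +0 (E1 requires Δl = ±1)
(b) forbidden — Δl = +0 (E1 requires Δl = ±1)
(c) forbidden — Δl = +5 (E1 requires Δl = ±1)
(d) allowed
(e) allowed
(f) allowed
Total allowed: 3 of 6.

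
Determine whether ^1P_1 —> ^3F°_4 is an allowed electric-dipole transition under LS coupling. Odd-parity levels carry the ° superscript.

forbidden

Parity must change: even → odd — passes.
ΔS = 0: S: 0 → 1 — fails.
ΔL = 0, ±1 (not L=0↔0): L: 1 → 3, ΔL = +2 — fails.
ΔJ = 0, ±1 (not J=0↔0): J: 1 → 4, ΔJ = +3 — fails.
Rule(s) violated: ΔS, ΔL, ΔJ.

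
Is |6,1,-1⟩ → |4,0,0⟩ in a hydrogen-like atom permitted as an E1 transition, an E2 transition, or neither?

E1

Δl = 0 − 1 = -1; l_i + l_f = 1.
Δm_l = +1.
E1 (Δl = ±1, |Δm_l| ≤ 1): satisfied.
E2 (Δl = 0,±2, l_i+l_f ≥ 2, |Δm_l| ≤ 2): not satisfied.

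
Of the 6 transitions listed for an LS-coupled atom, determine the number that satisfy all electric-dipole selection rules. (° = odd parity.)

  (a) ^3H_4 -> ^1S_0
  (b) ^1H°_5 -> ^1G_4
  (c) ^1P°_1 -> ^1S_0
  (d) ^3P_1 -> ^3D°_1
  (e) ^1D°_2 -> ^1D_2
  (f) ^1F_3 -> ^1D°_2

5

(a) forbidden (parity, ΔS, ΔL, ΔJ fail)
(b) allowed
(c) allowed
(d) allowed
(e) allowed
(f) allowed
Total allowed: 5 of 6.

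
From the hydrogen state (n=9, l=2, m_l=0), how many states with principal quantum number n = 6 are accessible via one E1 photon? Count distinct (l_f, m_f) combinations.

E1 requires Δl = ±1, so l_f ∈ {1, 3}; with 0 ≤ l_f ≤ n_f−1 = 5, the allowed l_f values are {1, 3}.
For l_f = 1: m_f ∈ {m_i−1, m_i, m_i+1} ∩ [−1, 1] = {-1, 0, 1} → 3 states.
For l_f = 3: m_f ∈ {m_i−1, m_i, m_i+1} ∩ [−3, 3] = {-1, 0, 1} → 3 states.
Total: 6.

6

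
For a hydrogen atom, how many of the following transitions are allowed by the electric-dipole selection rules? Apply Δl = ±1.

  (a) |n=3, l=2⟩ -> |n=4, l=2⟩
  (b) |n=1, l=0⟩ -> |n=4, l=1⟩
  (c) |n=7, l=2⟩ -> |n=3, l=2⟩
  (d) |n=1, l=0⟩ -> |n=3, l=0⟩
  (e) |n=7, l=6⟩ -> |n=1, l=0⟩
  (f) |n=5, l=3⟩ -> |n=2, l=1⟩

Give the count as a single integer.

(a) forbidden — Δl = +0 (E1 requires Δl = ±1)
(b) allowed
(c) forbidden — Δl = +0 (E1 requires Δl = ±1)
(d) forbidden — Δl = +0 (E1 requires Δl = ±1)
(e) forbidden — Δl = -6 (E1 requires Δl = ±1)
(f) forbidden — Δl = -2 (E1 requires Δl = ±1)
Total allowed: 1 of 6.

1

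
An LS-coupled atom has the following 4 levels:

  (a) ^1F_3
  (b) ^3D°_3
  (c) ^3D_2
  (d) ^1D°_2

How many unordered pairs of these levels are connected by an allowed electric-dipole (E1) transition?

(a)–(b): forbidden (ΔS).
(a)–(c): forbidden (parity, ΔS).
(a)–(d): allowed.
(b)–(c): allowed.
(b)–(d): forbidden (parity, ΔS).
(c)–(d): forbidden (ΔS).
Allowed pairs: 2 of 6.

2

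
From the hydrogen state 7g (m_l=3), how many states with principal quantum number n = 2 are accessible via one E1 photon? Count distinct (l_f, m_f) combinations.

E1 requires l_f ∈ {3, 5}, but neither lies in [0, 1], so no final state is reachable.
Total: 0.

0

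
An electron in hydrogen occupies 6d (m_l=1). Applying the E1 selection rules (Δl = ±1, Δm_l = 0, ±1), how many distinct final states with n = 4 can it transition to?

5

E1 requires Δl = ±1, so l_f ∈ {1, 3}; with 0 ≤ l_f ≤ n_f−1 = 3, the allowed l_f values are {1, 3}.
For l_f = 1: m_f ∈ {m_i−1, m_i, m_i+1} ∩ [−1, 1] = {0, 1} → 2 states.
For l_f = 3: m_f ∈ {m_i−1, m_i, m_i+1} ∩ [−3, 3] = {0, 1, 2} → 3 states.
Total: 5.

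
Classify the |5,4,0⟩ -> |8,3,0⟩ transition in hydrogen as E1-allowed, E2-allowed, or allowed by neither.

E1

Δl = 3 − 4 = -1; l_i + l_f = 7.
Δm_l = +0.
E1 (Δl = ±1, |Δm_l| ≤ 1): satisfied.
E2 (Δl = 0,±2, l_i+l_f ≥ 2, |Δm_l| ≤ 2): not satisfied.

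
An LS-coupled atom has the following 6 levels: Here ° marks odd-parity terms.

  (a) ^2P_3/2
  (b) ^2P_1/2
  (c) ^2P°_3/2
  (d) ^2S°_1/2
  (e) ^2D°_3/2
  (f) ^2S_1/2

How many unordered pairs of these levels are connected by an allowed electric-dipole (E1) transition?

7

(a)–(b): forbidden (parity).
(a)–(c): allowed.
(a)–(d): allowed.
(a)–(e): allowed.
(a)–(f): forbidden (parity).
(b)–(c): allowed.
(b)–(d): allowed.
(b)–(e): allowed.
(b)–(f): forbidden (parity).
(c)–(d): forbidden (parity).
(c)–(e): forbidden (parity).
(c)–(f): allowed.
(d)–(e): forbidden (parity, ΔL).
(d)–(f): forbidden (ΔL).
(e)–(f): forbidden (ΔL).
Allowed pairs: 7 of 15.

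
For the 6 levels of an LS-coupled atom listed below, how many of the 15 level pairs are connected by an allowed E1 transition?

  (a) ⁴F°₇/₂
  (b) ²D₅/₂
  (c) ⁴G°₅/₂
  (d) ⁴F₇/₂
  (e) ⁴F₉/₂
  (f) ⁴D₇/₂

(a)–(b): forbidden (ΔS).
(a)–(c): forbidden (parity).
(a)–(d): allowed.
(a)–(e): allowed.
(a)–(f): allowed.
(b)–(c): forbidden (ΔS, ΔL).
(b)–(d): forbidden (parity, ΔS).
(b)–(e): forbidden (parity, ΔS, ΔJ).
(b)–(f): forbidden (parity, ΔS).
(c)–(d): allowed.
(c)–(e): forbidden (ΔJ).
(c)–(f): forbidden (ΔL).
(d)–(e): forbidden (parity).
(d)–(f): forbidden (parity).
(e)–(f): forbidden (parity).
Allowed pairs: 4 of 15.

4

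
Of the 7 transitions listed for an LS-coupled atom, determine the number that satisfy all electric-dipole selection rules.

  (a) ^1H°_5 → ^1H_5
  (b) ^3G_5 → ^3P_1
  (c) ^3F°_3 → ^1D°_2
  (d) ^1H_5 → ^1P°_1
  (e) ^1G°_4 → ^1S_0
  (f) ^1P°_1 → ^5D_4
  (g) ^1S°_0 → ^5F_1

1

(a) allowed
(b) forbidden (parity, ΔL, ΔJ fail)
(c) forbidden (parity, ΔS fail)
(d) forbidden (ΔL, ΔJ fail)
(e) forbidden (ΔL, ΔJ fail)
(f) forbidden (ΔS, ΔJ fail)
(g) forbidden (ΔS, ΔL fail)
Total allowed: 1 of 7.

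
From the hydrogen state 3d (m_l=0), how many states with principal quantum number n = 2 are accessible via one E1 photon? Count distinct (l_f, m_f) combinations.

E1 requires Δl = ±1, so l_f ∈ {1, 3}; with 0 ≤ l_f ≤ n_f−1 = 1, the allowed l_f values are {1}.
For l_f = 1: m_f ∈ {m_i−1, m_i, m_i+1} ∩ [−1, 1] = {-1, 0, 1} → 3 states.
Total: 3.

3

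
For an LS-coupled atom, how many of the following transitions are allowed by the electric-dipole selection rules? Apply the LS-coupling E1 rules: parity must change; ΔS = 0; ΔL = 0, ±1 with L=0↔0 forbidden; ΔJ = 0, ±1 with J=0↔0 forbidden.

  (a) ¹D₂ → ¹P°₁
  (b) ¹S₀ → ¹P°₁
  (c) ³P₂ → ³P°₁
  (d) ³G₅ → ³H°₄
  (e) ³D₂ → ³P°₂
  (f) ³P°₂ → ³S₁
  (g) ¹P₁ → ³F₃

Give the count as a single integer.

(a) allowed
(b) allowed
(c) allowed
(d) allowed
(e) allowed
(f) allowed
(g) forbidden (parity, ΔS, ΔL, ΔJ fail)
Total allowed: 6 of 7.

6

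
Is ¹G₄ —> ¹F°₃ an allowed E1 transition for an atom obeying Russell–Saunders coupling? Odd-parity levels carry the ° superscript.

allowed

Reading off the term symbols: S 0→0, L 4→3, J 4→3, parity even→odd.
Parity must change: even → odd — passes.
ΔS = 0: S: 0 → 0 — passes.
ΔL = 0, ±1 (not L=0↔0): L: 4 → 3, ΔL = -1 — passes.
ΔJ = 0, ±1 (not J=0↔0): J: 4 → 3, ΔJ = -1 — passes.
All four E1 rules are satisfied.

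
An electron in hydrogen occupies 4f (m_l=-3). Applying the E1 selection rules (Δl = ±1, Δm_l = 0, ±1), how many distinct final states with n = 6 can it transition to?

4

E1 requires Δl = ±1, so l_f ∈ {2, 4}; with 0 ≤ l_f ≤ n_f−1 = 5, the allowed l_f values are {2, 4}.
For l_f = 2: m_f ∈ {m_i−1, m_i, m_i+1} ∩ [−2, 2] = {-2} → 1 state.
For l_f = 4: m_f ∈ {m_i−1, m_i, m_i+1} ∩ [−4, 4] = {-4, -3, -2} → 3 states.
Total: 4.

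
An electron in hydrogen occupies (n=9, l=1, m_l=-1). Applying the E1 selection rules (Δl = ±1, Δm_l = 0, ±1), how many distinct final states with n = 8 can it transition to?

4

E1 requires Δl = ±1, so l_f ∈ {0, 2}; with 0 ≤ l_f ≤ n_f−1 = 7, the allowed l_f values are {0, 2}.
For l_f = 0: m_f ∈ {m_i−1, m_i, m_i+1} ∩ [−0, 0] = {0} → 1 state.
For l_f = 2: m_f ∈ {m_i−1, m_i, m_i+1} ∩ [−2, 2] = {-2, -1, 0} → 3 states.
Total: 4.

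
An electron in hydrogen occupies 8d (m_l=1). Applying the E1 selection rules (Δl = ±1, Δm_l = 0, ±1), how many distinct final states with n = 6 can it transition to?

5

E1 requires Δl = ±1, so l_f ∈ {1, 3}; with 0 ≤ l_f ≤ n_f−1 = 5, the allowed l_f values are {1, 3}.
For l_f = 1: m_f ∈ {m_i−1, m_i, m_i+1} ∩ [−1, 1] = {0, 1} → 2 states.
For l_f = 3: m_f ∈ {m_i−1, m_i, m_i+1} ∩ [−3, 3] = {0, 1, 2} → 3 states.
Total: 5.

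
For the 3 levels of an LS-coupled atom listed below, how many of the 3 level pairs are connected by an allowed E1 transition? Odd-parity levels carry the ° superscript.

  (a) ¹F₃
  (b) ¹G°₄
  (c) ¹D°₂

2

(a)–(b): allowed.
(a)–(c): allowed.
(b)–(c): forbidden (parity, ΔL, ΔJ).
Allowed pairs: 2 of 3.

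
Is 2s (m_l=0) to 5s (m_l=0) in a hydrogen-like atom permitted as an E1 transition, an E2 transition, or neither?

Δl = 0 − 0 = +0; l_i + l_f = 0.
Δm_l = +0.
E1 (Δl = ±1, |Δm_l| ≤ 1): not satisfied.
E2 (Δl = 0,±2, l_i+l_f ≥ 2, |Δm_l| ≤ 2): not satisfied.

neither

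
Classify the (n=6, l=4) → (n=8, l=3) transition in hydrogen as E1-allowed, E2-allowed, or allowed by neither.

Δl = 3 − 4 = -1; l_i + l_f = 7.
E1 (Δl = ±1): satisfied.
E2 (Δl = 0,±2, l_i+l_f ≥ 2): not satisfied.

E1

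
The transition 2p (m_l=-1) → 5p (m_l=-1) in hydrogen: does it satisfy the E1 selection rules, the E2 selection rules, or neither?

Δl = 1 − 1 = +0; l_i + l_f = 2.
Δm_l = +0.
E1 (Δl = ±1, |Δm_l| ≤ 1): not satisfied.
E2 (Δl = 0,±2, l_i+l_f ≥ 2, |Δm_l| ≤ 2): satisfied.

E2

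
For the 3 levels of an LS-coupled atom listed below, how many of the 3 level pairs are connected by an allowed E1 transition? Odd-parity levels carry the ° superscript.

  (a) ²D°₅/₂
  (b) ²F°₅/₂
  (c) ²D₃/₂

(a)–(b): forbidden (parity).
(a)–(c): allowed.
(b)–(c): allowed.
Allowed pairs: 2 of 3.

2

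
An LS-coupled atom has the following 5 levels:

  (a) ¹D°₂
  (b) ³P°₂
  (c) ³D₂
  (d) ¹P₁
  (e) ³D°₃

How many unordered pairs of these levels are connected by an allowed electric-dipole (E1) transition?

(a)–(b): forbidden (parity, ΔS).
(a)–(c): forbidden (ΔS).
(a)–(d): allowed.
(a)–(e): forbidden (parity, ΔS).
(b)–(c): allowed.
(b)–(d): forbidden (ΔS).
(b)–(e): forbidden (parity).
(c)–(d): forbidden (parity, ΔS).
(c)–(e): allowed.
(d)–(e): forbidden (ΔS, ΔJ).
Allowed pairs: 3 of 10.

3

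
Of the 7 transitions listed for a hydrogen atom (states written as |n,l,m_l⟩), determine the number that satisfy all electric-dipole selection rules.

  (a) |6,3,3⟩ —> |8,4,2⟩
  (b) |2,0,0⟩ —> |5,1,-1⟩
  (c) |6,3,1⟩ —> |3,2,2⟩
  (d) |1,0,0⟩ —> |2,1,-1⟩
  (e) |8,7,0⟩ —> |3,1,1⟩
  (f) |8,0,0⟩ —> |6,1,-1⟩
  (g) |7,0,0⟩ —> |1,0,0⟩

5

(a) allowed
(b) allowed
(c) allowed
(d) allowed
(e) forbidden — Δl = -6 (E1 requires Δl = ±1)
(f) allowed
(g) forbidden — Δl = +0 (E1 requires Δl = ±1)
Total allowed: 5 of 7.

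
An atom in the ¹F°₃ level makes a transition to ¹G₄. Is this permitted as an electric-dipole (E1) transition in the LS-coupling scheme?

Parity must change: odd → even — passes.
ΔS = 0: S: 0 → 0 — passes.
ΔL = 0, ±1 (not L=0↔0): L: 3 → 4, ΔL = +1 — passes.
ΔJ = 0, ±1 (not J=0↔0): J: 3 → 4, ΔJ = +1 — passes.
All four E1 rules are satisfied.

allowed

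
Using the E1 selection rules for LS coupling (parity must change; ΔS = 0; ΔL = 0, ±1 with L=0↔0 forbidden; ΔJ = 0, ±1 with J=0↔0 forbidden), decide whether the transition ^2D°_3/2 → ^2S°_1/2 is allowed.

forbidden

Parity must change: odd → odd — fails.
ΔS = 0: S: 1/2 → 1/2 — passes.
ΔL = 0, ±1 (not L=0↔0): L: 2 → 0, ΔL = -2 — fails.
ΔJ = 0, ±1 (not J=0↔0): J: 3/2 → 1/2, ΔJ = -1 — passes.
Rule(s) violated: parity, ΔL.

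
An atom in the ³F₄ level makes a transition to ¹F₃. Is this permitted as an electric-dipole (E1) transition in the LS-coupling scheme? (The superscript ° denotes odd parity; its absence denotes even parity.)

forbidden

Reading off the term symbols: S 1→0, L 3→3, J 4→3, parity even→even.
Parity must change: even → even — violated.
ΔS = 0: S: 1 → 0 — violated.
ΔL = 0, ±1 (not L=0↔0): L: 3 → 3, ΔL = +0 — satisfied.
ΔJ = 0, ±1 (not J=0↔0): J: 4 → 3, ΔJ = -1 — satisfied.
Rule(s) violated: parity, ΔS.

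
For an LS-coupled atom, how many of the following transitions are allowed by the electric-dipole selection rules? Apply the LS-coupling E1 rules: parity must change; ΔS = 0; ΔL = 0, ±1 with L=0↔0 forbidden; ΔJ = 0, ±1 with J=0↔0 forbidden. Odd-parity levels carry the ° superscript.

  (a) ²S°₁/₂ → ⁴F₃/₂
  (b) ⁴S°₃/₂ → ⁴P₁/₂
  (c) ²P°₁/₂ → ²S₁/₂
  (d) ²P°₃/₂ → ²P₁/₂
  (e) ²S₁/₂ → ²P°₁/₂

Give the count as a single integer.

(a) forbidden (ΔS, ΔL fail)
(b) allowed
(c) allowed
(d) allowed
(e) allowed
Total allowed: 4 of 5.

4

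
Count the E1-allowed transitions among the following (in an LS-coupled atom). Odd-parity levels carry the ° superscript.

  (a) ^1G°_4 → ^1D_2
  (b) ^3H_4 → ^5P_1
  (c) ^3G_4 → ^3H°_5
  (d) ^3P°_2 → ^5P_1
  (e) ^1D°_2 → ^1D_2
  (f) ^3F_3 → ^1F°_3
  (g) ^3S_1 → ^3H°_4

(a) forbidden (ΔL, ΔJ fail)
(b) forbidden (parity, ΔS, ΔL, ΔJ fail)
(c) allowed
(d) forbidden (ΔS fails)
(e) allowed
(f) forbidden (ΔS fails)
(g) forbidden (ΔL, ΔJ fail)
Total allowed: 2 of 7.

2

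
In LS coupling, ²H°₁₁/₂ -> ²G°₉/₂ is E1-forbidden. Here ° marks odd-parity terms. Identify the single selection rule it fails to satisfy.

parity

ΔJ = 0, ±1 (not J=0↔0): J: 11/2 → 9/2, ΔJ = -1 — ok.
ΔS = 0: S: 1/2 → 1/2 — ok.
ΔL = 0, ±1 (not L=0↔0): L: 5 → 4, ΔL = -1 — ok.
Parity must change: odd → odd — fails.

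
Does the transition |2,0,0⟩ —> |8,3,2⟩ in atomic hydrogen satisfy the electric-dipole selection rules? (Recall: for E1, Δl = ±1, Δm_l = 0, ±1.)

l: 0 → 3 (Δl = +3). Δl = ±1 fails.
Δm_l = 2 − (0) = +2. E1 requires Δm_l = 0, ±1: fails.
The transition is electric-dipole forbidden.

forbidden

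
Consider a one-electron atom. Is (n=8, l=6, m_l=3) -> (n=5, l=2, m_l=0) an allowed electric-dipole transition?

forbidden

Initial l = 6, final l = 2, so Δl = -4. E1 requires Δl = ±1: violated.
m_l: 3 → 0 (Δm_l = -3). |Δm_l| ≤ 1 violated.
The transition is electric-dipole forbidden.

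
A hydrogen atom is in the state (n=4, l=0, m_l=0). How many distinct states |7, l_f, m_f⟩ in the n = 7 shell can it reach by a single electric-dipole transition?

E1 requires Δl = ±1, so l_f ∈ {-1, 1}; with 0 ≤ l_f ≤ n_f−1 = 6, the allowed l_f values are {1}.
For l_f = 1: m_f ∈ {m_i−1, m_i, m_i+1} ∩ [−1, 1] = {-1, 0, 1} → 3 states.
Total: 3.

3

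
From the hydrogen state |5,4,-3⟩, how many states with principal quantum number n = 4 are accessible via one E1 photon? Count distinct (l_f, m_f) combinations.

E1 requires Δl = ±1, so l_f ∈ {3, 5}; with 0 ≤ l_f ≤ n_f−1 = 3, the allowed l_f values are {3}.
For l_f = 3: m_f ∈ {m_i−1, m_i, m_i+1} ∩ [−3, 3] = {-3, -2} → 2 states.
Total: 2.

2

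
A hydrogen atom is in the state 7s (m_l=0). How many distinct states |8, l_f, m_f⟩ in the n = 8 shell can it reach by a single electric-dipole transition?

3

E1 requires Δl = ±1, so l_f ∈ {-1, 1}; with 0 ≤ l_f ≤ n_f−1 = 7, the allowed l_f values are {1}.
For l_f = 1: m_f ∈ {m_i−1, m_i, m_i+1} ∩ [−1, 1] = {-1, 0, 1} → 3 states.
Total: 3.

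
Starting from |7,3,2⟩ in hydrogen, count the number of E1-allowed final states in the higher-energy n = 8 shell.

E1 requires Δl = ±1, so l_f ∈ {2, 4}; with 0 ≤ l_f ≤ n_f−1 = 7, the allowed l_f values are {2, 4}.
For l_f = 2: m_f ∈ {m_i−1, m_i, m_i+1} ∩ [−2, 2] = {1, 2} → 2 states.
For l_f = 4: m_f ∈ {m_i−1, m_i, m_i+1} ∩ [−4, 4] = {1, 2, 3} → 3 states.
Total: 5.

5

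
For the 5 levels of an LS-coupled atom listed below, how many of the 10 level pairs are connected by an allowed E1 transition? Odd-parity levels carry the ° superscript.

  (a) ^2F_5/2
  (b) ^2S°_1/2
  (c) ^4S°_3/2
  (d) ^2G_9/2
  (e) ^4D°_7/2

(a)–(b): forbidden (ΔL, ΔJ).
(a)–(c): forbidden (ΔS, ΔL).
(a)–(d): forbidden (parity, ΔJ).
(a)–(e): forbidden (ΔS).
(b)–(c): forbidden (parity, ΔS, ΔL).
(b)–(d): forbidden (ΔL, ΔJ).
(b)–(e): forbidden (parity, ΔS, ΔL, ΔJ).
(c)–(d): forbidden (ΔS, ΔL, ΔJ).
(c)–(e): forbidden (parity, ΔL, ΔJ).
(d)–(e): forbidden (ΔS, ΔL).
Allowed pairs: 0 of 10.

0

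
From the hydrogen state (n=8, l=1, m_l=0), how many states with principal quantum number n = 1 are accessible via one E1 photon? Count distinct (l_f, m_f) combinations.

E1 requires Δl = ±1, so l_f ∈ {0, 2}; with 0 ≤ l_f ≤ n_f−1 = 0, the allowed l_f values are {0}.
For l_f = 0: m_f ∈ {m_i−1, m_i, m_i+1} ∩ [−0, 0] = {0} → 1 state.
Total: 1.

1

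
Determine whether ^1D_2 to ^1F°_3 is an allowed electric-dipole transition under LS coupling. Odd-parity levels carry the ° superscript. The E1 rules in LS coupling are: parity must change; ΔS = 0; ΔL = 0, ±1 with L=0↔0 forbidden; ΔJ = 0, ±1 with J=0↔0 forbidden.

allowed

ΔJ = 0, ±1 (not J=0↔0): J: 2 → 3, ΔJ = +1 — ok.
ΔS = 0: S: 0 → 0 — ok.
ΔL = 0, ±1 (not L=0↔0): L: 2 → 3, ΔL = +1 — ok.
Parity must change: even → odd — ok.
All four E1 rules are satisfied.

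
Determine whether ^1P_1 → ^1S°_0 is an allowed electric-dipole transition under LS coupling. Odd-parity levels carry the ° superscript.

allowed

Parity must change: even → odd — satisfied.
ΔS = 0: S: 0 → 0 — satisfied.
ΔL = 0, ±1 (not L=0↔0): L: 1 → 0, ΔL = -1 — satisfied.
ΔJ = 0, ±1 (not J=0↔0): J: 1 → 0, ΔJ = -1 — satisfied.
All four E1 rules are satisfied.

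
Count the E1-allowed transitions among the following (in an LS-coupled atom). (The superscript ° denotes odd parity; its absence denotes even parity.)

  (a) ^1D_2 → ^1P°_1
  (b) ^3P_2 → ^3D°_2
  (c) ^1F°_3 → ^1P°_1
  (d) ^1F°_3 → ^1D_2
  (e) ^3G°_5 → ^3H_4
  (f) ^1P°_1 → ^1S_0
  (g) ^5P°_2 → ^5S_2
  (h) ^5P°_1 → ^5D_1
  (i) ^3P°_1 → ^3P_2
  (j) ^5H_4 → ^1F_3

8

(a) allowed
(b) allowed
(c) forbidden (parity, ΔL, ΔJ fail)
(d) allowed
(e) allowed
(f) allowed
(g) allowed
(h) allowed
(i) allowed
(j) forbidden (parity, ΔS, ΔL fail)
Total allowed: 8 of 10.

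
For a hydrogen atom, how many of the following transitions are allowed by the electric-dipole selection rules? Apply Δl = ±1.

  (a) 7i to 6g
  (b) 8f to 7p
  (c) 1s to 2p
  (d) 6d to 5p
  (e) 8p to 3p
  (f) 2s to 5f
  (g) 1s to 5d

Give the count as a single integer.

(a) forbidden — Δl = -2 (E1 requires Δl = ±1)
(b) forbidden — Δl = -2 (E1 requires Δl = ±1)
(c) allowed
(d) allowed
(e) forbidden — Δl = +0 (E1 requires Δl = ±1)
(f) forbidden — Δl = +3 (E1 requires Δl = ±1)
(g) forbidden — Δl = +2 (E1 requires Δl = ±1)
Total allowed: 2 of 7.

2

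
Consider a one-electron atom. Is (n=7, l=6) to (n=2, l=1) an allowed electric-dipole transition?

forbidden

Δl = 1 − 6 = -5; the E1 rule Δl = ±1 is ✗.
The transition is electric-dipole forbidden.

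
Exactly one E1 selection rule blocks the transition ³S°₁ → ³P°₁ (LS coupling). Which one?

Reading off the term symbols: S 1→1, L 0→1, J 1→1, parity odd→odd.
Parity must change: odd → odd — fails.
ΔS = 0: S: 1 → 1 — ok.
ΔL = 0, ±1 (not L=0↔0): L: 0 → 1, ΔL = +1 — ok.
ΔJ = 0, ±1 (not J=0↔0): J: 1 → 1, ΔJ = +0 — ok.

parity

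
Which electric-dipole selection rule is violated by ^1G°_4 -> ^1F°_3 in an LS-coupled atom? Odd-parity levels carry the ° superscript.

parity

Reading off the term symbols: S 0→0, L 4→3, J 4→3, parity odd→odd.
ΔS = 0: S: 0 → 0 — ✓.
ΔJ = 0, ±1 (not J=0↔0): J: 4 → 3, ΔJ = -1 — ✓.
Parity must change: odd → odd — ✗.
ΔL = 0, ±1 (not L=0↔0): L: 4 → 3, ΔL = -1 — ✓.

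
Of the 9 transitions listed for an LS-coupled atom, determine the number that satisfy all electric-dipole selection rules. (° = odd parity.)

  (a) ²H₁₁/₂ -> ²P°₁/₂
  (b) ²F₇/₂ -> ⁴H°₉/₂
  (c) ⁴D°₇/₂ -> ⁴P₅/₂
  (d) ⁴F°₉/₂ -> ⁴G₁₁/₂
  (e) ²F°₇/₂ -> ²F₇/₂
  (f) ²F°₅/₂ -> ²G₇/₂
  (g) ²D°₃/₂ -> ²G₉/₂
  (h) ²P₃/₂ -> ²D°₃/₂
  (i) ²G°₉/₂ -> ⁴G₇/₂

(a) forbidden (ΔL, ΔJ fail)
(b) forbidden (ΔS, ΔL fail)
(c) allowed
(d) allowed
(e) allowed
(f) allowed
(g) forbidden (ΔL, ΔJ fail)
(h) allowed
(i) forbidden (ΔS fails)
Total allowed: 5 of 9.

5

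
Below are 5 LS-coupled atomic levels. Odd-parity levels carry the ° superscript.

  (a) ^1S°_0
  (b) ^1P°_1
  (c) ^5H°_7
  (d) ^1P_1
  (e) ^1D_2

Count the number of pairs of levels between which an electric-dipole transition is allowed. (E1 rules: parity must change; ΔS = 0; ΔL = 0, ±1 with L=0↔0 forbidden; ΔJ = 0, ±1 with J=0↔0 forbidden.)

3

(a)–(b): forbidden (parity).
(a)–(c): forbidden (parity, ΔS, ΔL, ΔJ).
(a)–(d): allowed.
(a)–(e): forbidden (ΔL, ΔJ).
(b)–(c): forbidden (parity, ΔS, ΔL, ΔJ).
(b)–(d): allowed.
(b)–(e): allowed.
(c)–(d): forbidden (ΔS, ΔL, ΔJ).
(c)–(e): forbidden (ΔS, ΔL, ΔJ).
(d)–(e): forbidden (parity).
Allowed pairs: 3 of 10.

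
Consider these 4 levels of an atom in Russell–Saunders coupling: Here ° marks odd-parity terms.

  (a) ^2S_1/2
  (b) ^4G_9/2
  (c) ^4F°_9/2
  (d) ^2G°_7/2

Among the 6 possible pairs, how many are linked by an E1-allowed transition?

(a)–(b): forbidden (parity, ΔS, ΔL, ΔJ).
(a)–(c): forbidden (ΔS, ΔL, ΔJ).
(a)–(d): forbidden (ΔL, ΔJ).
(b)–(c): allowed.
(b)–(d): forbidden (ΔS).
(c)–(d): forbidden (parity, ΔS).
Allowed pairs: 1 of 6.

1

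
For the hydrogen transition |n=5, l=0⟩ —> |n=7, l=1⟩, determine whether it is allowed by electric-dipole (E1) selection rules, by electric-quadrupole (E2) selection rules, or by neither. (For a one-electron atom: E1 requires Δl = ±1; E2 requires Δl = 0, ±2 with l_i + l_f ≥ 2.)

E1

Δl = 1 − 0 = +1; l_i + l_f = 1.
E1 (Δl = ±1): satisfied.
E2 (Δl = 0,±2, l_i+l_f ≥ 2): not satisfied.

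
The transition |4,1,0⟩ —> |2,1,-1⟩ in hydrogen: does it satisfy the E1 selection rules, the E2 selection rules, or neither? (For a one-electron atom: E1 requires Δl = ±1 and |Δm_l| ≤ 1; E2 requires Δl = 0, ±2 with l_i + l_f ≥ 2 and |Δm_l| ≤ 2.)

Δl = 1 − 1 = +0; l_i + l_f = 2.
Δm_l = -1.
E1 (Δl = ±1, |Δm_l| ≤ 1): not satisfied.
E2 (Δl = 0,±2, l_i+l_f ≥ 2, |Δm_l| ≤ 2): satisfied.

E2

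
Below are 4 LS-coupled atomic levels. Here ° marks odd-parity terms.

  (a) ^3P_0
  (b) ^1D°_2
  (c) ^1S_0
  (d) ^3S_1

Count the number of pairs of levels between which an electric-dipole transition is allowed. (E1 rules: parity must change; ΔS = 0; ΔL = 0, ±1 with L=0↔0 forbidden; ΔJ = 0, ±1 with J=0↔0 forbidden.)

0

(a)–(b): forbidden (ΔS, ΔJ).
(a)–(c): forbidden (parity, ΔS, ΔJ).
(a)–(d): forbidden (parity).
(b)–(c): forbidden (ΔL, ΔJ).
(b)–(d): forbidden (ΔS, ΔL).
(c)–(d): forbidden (parity, ΔS, ΔL).
Allowed pairs: 0 of 6.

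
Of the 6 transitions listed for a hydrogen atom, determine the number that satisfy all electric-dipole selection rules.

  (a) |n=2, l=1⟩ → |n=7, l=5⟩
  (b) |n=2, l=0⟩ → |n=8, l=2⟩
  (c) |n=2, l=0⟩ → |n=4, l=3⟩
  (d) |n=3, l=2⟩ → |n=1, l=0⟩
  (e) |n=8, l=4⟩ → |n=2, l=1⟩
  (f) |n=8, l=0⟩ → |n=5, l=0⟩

0

(a) forbidden — Δl = +4 (E1 requires Δl = ±1)
(b) forbidden — Δl = +2 (E1 requires Δl = ±1)
(c) forbidden — Δl = +3 (E1 requires Δl = ±1)
(d) forbidden — Δl = -2 (E1 requires Δl = ±1)
(e) forbidden — Δl = -3 (E1 requires Δl = ±1)
(f) forbidden — Δl = +0 (E1 requires Δl = ±1)
Total allowed: 0 of 6.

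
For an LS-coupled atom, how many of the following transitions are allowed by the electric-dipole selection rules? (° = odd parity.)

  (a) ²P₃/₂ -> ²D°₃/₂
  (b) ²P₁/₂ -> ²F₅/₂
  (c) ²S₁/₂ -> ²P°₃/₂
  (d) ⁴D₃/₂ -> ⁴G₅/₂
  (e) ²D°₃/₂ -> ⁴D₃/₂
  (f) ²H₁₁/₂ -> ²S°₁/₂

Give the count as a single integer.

(a) allowed
(b) forbidden (parity, ΔL, ΔJ fail)
(c) allowed
(d) forbidden (parity, ΔL fail)
(e) forbidden (ΔS fails)
(f) forbidden (ΔL, ΔJ fail)
Total allowed: 2 of 6.

2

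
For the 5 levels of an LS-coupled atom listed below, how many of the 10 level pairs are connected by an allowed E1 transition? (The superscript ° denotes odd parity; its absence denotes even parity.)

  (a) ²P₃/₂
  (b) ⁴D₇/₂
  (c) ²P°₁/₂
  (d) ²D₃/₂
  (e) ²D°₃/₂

(a)–(b): forbidden (parity, ΔS, ΔJ).
(a)–(c): allowed.
(a)–(d): forbidden (parity).
(a)–(e): allowed.
(b)–(c): forbidden (ΔS, ΔJ).
(b)–(d): forbidden (parity, ΔS, ΔJ).
(b)–(e): forbidden (ΔS, ΔJ).
(c)–(d): allowed.
(c)–(e): forbidden (parity).
(d)–(e): allowed.
Allowed pairs: 4 of 10.

4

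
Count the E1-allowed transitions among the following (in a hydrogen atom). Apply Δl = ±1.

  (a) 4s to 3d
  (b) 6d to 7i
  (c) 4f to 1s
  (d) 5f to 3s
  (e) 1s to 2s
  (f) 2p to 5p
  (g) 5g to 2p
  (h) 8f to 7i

0

(a) forbidden — Δl = +2 (E1 requires Δl = ±1)
(b) forbidden — Δl = +4 (E1 requires Δl = ±1)
(c) forbidden — Δl = -3 (E1 requires Δl = ±1)
(d) forbidden — Δl = -3 (E1 requires Δl = ±1)
(e) forbidden — Δl = +0 (E1 requires Δl = ±1)
(f) forbidden — Δl = +0 (E1 requires Δl = ±1)
(g) forbidden — Δl = -3 (E1 requires Δl = ±1)
(h) forbidden — Δl = +3 (E1 requires Δl = ±1)
Total allowed: 0 of 8.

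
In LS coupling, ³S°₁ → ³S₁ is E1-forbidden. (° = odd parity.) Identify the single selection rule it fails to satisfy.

Parity must change: odd → even — ok.
ΔS = 0: S: 1 → 1 — ok.
ΔL = 0, ±1 (not L=0↔0): L: 0 → 0, ΔL = +0 — fails.
ΔJ = 0, ±1 (not J=0↔0): J: 1 → 1, ΔJ = +0 — ok.

the L=0 ↔ L=0 exclusion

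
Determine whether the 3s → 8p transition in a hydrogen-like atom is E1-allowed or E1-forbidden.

Δl = 1 − 0 = +1; the E1 rule Δl = ±1 is ok.
All E1 selection rules are satisfied.

allowed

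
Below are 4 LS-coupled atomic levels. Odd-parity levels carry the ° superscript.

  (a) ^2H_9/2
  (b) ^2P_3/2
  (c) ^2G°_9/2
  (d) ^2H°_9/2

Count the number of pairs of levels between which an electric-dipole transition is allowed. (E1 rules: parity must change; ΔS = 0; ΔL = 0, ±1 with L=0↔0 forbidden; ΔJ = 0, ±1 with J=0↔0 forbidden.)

2

(a)–(b): forbidden (parity, ΔL, ΔJ).
(a)–(c): allowed.
(a)–(d): allowed.
(b)–(c): forbidden (ΔL, ΔJ).
(b)–(d): forbidden (ΔL, ΔJ).
(c)–(d): forbidden (parity).
Allowed pairs: 2 of 6.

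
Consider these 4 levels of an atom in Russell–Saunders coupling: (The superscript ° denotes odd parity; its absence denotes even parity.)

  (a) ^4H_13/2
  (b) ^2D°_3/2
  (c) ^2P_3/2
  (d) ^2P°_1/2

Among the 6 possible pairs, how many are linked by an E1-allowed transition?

(a)–(b): forbidden (ΔS, ΔL, ΔJ).
(a)–(c): forbidden (parity, ΔS, ΔL, ΔJ).
(a)–(d): forbidden (ΔS, ΔL, ΔJ).
(b)–(c): allowed.
(b)–(d): forbidden (parity).
(c)–(d): allowed.
Allowed pairs: 2 of 6.

2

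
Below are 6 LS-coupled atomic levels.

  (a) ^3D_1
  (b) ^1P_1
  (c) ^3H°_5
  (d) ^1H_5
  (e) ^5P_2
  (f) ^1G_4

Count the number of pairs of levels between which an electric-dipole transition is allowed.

(a)–(b): forbidden (parity, ΔS).
(a)–(c): forbidden (ΔL, ΔJ).
(a)–(d): forbidden (parity, ΔS, ΔL, ΔJ).
(a)–(e): forbidden (parity, ΔS).
(a)–(f): forbidden (parity, ΔS, ΔL, ΔJ).
(b)–(c): forbidden (ΔS, ΔL, ΔJ).
(b)–(d): forbidden (parity, ΔL, ΔJ).
(b)–(e): forbidden (parity, ΔS).
(b)–(f): forbidden (parity, ΔL, ΔJ).
(c)–(d): forbidden (ΔS).
(c)–(e): forbidden (ΔS, ΔL, ΔJ).
(c)–(f): forbidden (ΔS).
(d)–(e): forbidden (parity, ΔS, ΔL, ΔJ).
(d)–(f): forbidden (parity).
(e)–(f): forbidden (parity, ΔS, ΔL, ΔJ).
Allowed pairs: 0 of 15.

0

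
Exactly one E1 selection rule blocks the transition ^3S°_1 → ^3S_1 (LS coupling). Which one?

the L=0 ↔ L=0 exclusion

Initial level: S=1, L=0, J=1, parity odd. Final level: S=1, L=0, J=1, parity even.
Parity must change: odd → even — ok.
ΔS = 0: S: 1 → 1 — ok.
ΔL = 0, ±1 (not L=0↔0): L: 0 → 0, ΔL = +0 — fails.
ΔJ = 0, ±1 (not J=0↔0): J: 1 → 1, ΔJ = +0 — ok.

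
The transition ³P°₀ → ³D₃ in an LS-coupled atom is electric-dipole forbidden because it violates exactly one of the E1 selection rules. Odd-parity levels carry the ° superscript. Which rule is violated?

the ΔJ = 0, ±1 rule

Parity must change: odd → even — satisfied.
ΔS = 0: S: 1 → 1 — satisfied.
ΔL = 0, ±1 (not L=0↔0): L: 1 → 2, ΔL = +1 — satisfied.
ΔJ = 0, ±1 (not J=0↔0): J: 0 → 3, ΔJ = +3 — violated.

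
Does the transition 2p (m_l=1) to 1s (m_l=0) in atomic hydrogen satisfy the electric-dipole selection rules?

l: 1 → 0 (Δl = -1). Δl = ±1 ✓.
m_l: 1 → 0 (Δm_l = -1). |Δm_l| ≤ 1 ✓.
All E1 selection rules are satisfied.

allowed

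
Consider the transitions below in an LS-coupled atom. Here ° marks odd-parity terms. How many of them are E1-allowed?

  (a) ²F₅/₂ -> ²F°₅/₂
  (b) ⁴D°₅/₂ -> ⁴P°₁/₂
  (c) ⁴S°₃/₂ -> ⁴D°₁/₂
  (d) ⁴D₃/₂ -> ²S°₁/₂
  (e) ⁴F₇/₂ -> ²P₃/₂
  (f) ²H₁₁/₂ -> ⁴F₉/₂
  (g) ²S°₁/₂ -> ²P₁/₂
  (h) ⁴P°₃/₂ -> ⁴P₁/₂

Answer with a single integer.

(a) allowed
(b) forbidden (parity, ΔJ fail)
(c) forbidden (parity, ΔL fail)
(d) forbidden (ΔS, ΔL fail)
(e) forbidden (parity, ΔS, ΔL, ΔJ fail)
(f) forbidden (parity, ΔS, ΔL fail)
(g) allowed
(h) allowed
Total allowed: 3 of 8.

3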